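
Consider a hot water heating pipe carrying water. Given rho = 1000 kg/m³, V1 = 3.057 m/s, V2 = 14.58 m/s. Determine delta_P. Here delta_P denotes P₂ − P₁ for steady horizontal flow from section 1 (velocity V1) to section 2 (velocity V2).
Formula: \Delta P = \frac{1}{2} \rho (V_1^2 - V_2^2)
delta_P = 0.5·1000·(3.057² − 14.58²)/1000 = -101.6 kPa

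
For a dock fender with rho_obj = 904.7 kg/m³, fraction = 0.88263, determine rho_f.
Formula: f_{sub} = \frac{\rho_{obj}}{\rho_f}
Substituting knowns: 0.88263 = 904.7/rho_f
Solving for rho_f: rho_f = 904.7/0.88263 = 1025 kg/m³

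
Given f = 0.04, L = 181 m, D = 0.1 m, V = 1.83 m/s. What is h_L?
Formula: h_L = f \frac{L}{D} \frac{V^2}{2g}
h_L = 0.04·(181/0.1)·1.83²/(2·9.81) = 12.36 m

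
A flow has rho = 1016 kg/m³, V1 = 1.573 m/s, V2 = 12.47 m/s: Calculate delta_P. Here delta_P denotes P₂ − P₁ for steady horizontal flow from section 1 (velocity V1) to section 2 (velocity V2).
Formula: \Delta P = \frac{1}{2} \rho (V_1^2 - V_2^2)
delta_P = 0.5·1016·(1.573² − 12.47²)/1000 = -77.74 kPa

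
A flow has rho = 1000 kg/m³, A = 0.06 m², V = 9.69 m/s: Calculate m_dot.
Formula: \dot{m} = \rho A V
m_dot = 1000·0.06·9.69 = 581.4 kg/s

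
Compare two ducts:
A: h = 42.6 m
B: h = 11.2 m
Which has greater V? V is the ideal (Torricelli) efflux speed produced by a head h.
V(A) = 28.91 m/s, V(B) = 14.82 m/s. Answer: A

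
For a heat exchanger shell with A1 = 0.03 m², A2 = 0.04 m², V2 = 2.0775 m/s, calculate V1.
Formula: V_2 = \frac{A_1 V_1}{A_2}
Substituting knowns: 2.0775 = 0.03·V1/0.04
Solving for V1: V1 = 2.0775·0.04/0.03 = 2.77 m/s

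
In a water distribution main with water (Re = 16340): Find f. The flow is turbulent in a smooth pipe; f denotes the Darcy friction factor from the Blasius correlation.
Formula: f = \frac{0.316}{Re^{0.25}}
f = 0.316/16340^0.25 = 0.02795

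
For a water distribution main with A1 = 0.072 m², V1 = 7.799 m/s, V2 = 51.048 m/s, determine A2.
Formula: V_2 = \frac{A_1 V_1}{A_2}
Substituting knowns: 51.048 = 0.072·7.799/A2
Solving for A2: A2 = 0.072·7.799/51.048 = 0.011 m²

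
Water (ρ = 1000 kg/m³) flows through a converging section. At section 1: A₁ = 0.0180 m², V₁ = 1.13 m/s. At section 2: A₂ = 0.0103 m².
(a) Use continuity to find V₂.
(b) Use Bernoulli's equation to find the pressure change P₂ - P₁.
(a) Continuity: A₁V₁=A₂V₂ -> V₂=A₁V₁/A₂=0.0180*1.13/0.0103=1.97 m/s
(b) Bernoulli: P₂-P₁=0.5*rho*(V₁^2-V₂^2)/1000=0.5*1000*(1.13^2-1.97^2)/1000=-1.302 kPa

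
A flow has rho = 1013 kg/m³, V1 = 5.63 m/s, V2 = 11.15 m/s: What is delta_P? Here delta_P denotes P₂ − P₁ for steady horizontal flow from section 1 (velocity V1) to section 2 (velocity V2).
Formula: \Delta P = \frac{1}{2} \rho (V_1^2 - V_2^2)
delta_P = 0.5·1013·(5.63² − 11.15²)/1000 = -46.91 kPa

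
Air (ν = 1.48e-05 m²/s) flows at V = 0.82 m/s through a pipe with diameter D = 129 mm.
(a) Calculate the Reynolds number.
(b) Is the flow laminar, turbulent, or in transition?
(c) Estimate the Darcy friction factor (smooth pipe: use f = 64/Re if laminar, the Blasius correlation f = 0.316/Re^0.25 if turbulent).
(a) Re = V·D/ν = 0.82·0.129/1.48e-05 = 7147.3
(b) Flow regime: turbulent (Re > 4000)
(c) Friction factor: f = 0.316/Re^0.25 = 0.316/7147.3^0.25 = 0.03437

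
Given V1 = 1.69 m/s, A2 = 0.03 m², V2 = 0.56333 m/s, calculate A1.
Formula: V_2 = \frac{A_1 V_1}{A_2}
Substituting knowns: 0.56333 = A1·1.69/0.03
Solving for A1: A1 = 0.56333·0.03/1.69 = 0.01 m²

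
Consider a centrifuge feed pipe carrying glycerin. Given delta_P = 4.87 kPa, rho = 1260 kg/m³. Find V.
Formula: V = \sqrt{\frac{2 \Delta P}{\rho}}
V = √(2·(4.87·1000)/1260) = 2.78 m/s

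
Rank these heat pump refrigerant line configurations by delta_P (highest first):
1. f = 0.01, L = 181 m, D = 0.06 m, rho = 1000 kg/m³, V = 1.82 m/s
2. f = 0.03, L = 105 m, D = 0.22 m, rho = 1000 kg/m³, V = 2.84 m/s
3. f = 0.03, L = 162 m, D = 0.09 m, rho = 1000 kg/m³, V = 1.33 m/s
Case 1: delta_P = 49.96 kPa
Case 2: delta_P = 57.74 kPa
Case 3: delta_P = 47.76 kPa
Ranking (highest first): 2, 1, 3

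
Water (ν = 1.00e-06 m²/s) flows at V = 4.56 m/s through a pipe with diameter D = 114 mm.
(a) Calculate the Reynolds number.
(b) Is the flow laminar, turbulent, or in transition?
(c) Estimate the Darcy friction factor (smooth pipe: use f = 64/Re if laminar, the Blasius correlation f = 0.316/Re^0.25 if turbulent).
(a) Re = V·D/ν = 4.56·0.114/1.00e-06 = 519840
(b) Flow regime: turbulent (Re > 4000)
(c) Friction factor: f = 0.316/Re^0.25 = 0.316/519840^0.25 = 0.01177 (Blasius is strictly valid for Re ≲ 1e5; used here as the smooth-pipe estimate the problem specifies)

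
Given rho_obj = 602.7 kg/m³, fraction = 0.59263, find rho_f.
Formula: f_{sub} = \frac{\rho_{obj}}{\rho_f}
Substituting knowns: 0.59263 = 602.7/rho_f
Solving for rho_f: rho_f = 602.7/0.59263 = 1017 kg/m³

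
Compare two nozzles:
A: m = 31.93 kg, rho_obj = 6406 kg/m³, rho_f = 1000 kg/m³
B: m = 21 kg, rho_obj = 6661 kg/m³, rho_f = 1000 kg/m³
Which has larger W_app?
W_app(A) = 264.3 N, W_app(B) = 175.1 N. Answer: A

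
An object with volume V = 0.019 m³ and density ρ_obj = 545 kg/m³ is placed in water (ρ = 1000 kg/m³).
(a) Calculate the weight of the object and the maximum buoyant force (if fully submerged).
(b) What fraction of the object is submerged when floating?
(a) W=rho_obj*g*V=545*9.81*0.019=101.6 N; F_B(max)=rho*g*V=1000*9.81*0.019=186.4 N
(b) Floating fraction=rho_obj/rho=545/1000=0.545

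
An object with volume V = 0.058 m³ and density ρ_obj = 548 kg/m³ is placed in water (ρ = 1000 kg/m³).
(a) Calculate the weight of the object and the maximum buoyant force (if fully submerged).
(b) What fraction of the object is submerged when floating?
(a) W=rho_obj*g*V=548*9.81*0.058=311.8 N; F_B(max)=rho*g*V=1000*9.81*0.058=569.0 N
(b) Floating fraction=rho_obj/rho=548/1000=0.548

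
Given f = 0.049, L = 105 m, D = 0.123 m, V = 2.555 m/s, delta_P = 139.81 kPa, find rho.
Formula: \Delta P = f \frac{L}{D} \frac{\rho V^2}{2}
Substituting knowns: 139.81 = 0.049·(105/0.123)·0.5·rho·2.555²/1000
Solving for rho: rho = (139.81·1000)/(0.049·(105/0.123)·0.5·2.555²) = 1024 kg/m³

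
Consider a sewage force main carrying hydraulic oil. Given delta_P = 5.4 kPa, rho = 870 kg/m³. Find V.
Formula: V = \sqrt{\frac{2 \Delta P}{\rho}}
V = √(2·(5.4·1000)/870) = 3.523 m/s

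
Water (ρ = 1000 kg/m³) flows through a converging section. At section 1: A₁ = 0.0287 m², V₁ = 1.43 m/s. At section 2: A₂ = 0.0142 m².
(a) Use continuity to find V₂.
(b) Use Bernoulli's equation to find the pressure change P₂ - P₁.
(a) Continuity: A₁V₁=A₂V₂ -> V₂=A₁V₁/A₂=0.0287*1.43/0.0142=2.89 m/s
(b) Bernoulli: P₂-P₁=0.5*rho*(V₁^2-V₂^2)/1000=0.5*1000*(1.43^2-2.89^2)/1000=-3.154 kPa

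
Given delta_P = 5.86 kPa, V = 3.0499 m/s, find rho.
Formula: V = \sqrt{\frac{2 \Delta P}{\rho}}
Substituting knowns: 3.0499 = √(2·(5.86·1000)/rho)
Solving for rho: rho = 2·(5.86·1000)/3.0499² = 1260 kg/m³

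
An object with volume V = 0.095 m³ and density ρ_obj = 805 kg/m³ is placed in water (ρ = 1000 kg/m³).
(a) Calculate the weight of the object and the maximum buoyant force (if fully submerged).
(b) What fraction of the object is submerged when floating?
(a) W=rho_obj*g*V=805*9.81*0.095=750.2 N; F_B(max)=rho*g*V=1000*9.81*0.095=932.0 N
(b) Floating fraction=rho_obj/rho=805/1000=0.805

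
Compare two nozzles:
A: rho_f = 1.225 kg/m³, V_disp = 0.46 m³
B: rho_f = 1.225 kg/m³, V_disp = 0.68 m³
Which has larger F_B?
F_B(A) = 5.528 N, F_B(B) = 8.172 N. Answer: B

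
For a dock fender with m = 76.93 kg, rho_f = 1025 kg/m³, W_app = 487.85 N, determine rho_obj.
Formula: W_{app} = mg\left(1 - \frac{\rho_f}{\rho_{obj}}\right)
Substituting knowns: 487.85 = 76.93·9.81·(1 − 1025/rho_obj)
Solving for rho_obj: rho_obj = 1025/(1 − 487.85/(76.93·9.81)) = 2899 kg/m³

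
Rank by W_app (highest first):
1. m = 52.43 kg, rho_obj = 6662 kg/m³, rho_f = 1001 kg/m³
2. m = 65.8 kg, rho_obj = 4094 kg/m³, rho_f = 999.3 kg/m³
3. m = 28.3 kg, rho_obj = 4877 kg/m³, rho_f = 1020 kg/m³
Case 1: W_app = 437.1 N
Case 2: W_app = 487.9 N
Case 3: W_app = 219.6 N
Ranking (highest first): 2, 1, 3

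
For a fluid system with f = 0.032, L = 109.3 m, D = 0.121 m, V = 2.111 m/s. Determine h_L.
Formula: h_L = f \frac{L}{D} \frac{V^2}{2g}
h_L = 0.032·(109.3/0.121)·2.111²/(2·9.81) = 6.565 m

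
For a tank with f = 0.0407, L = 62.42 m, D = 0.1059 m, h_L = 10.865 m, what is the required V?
Formula: h_L = f \frac{L}{D} \frac{V^2}{2g}
Substituting knowns: 10.865 = 0.0407·(62.42/0.1059)·V²/(2·9.81)
Solving for V: V = √(10.865·2·9.81/(0.0407·(62.42/0.1059))) = 2.981 m/s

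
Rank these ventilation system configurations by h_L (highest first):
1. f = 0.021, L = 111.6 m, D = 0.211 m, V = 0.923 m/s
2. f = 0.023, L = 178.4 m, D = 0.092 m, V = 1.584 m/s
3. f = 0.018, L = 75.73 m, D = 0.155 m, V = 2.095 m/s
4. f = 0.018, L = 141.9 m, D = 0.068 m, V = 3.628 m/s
Case 1: h_L = 0.4823 m
Case 2: h_L = 5.704 m
Case 3: h_L = 1.967 m
Case 4: h_L = 25.2 m
Ranking (highest first): 4, 2, 3, 1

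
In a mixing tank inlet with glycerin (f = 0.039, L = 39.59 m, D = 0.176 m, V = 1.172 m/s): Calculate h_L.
Formula: h_L = f \frac{L}{D} \frac{V^2}{2g}
h_L = 0.039·(39.59/0.176)·1.172²/(2·9.81) = 0.6142 m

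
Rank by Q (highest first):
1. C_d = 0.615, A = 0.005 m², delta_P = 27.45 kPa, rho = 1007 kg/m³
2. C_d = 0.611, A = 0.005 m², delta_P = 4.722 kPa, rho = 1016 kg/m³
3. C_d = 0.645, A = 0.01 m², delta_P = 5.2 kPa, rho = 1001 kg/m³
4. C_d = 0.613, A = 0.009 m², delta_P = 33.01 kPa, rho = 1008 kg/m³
Case 1: Q = 22.7 L/s
Case 2: Q = 9.314 L/s
Case 3: Q = 20.79 L/s
Case 4: Q = 44.65 L/s
Ranking (highest first): 4, 1, 3, 2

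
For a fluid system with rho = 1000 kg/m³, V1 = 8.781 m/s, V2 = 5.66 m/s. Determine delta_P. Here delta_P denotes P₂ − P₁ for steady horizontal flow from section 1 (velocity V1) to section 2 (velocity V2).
Formula: \Delta P = \frac{1}{2} \rho (V_1^2 - V_2^2)
delta_P = 0.5·1000·(8.781² − 5.66²)/1000 = 22.54 kPa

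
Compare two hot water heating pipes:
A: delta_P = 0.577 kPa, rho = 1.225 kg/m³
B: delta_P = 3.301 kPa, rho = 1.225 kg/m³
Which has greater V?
V(A) = 30.69 m/s, V(B) = 73.41 m/s. Answer: B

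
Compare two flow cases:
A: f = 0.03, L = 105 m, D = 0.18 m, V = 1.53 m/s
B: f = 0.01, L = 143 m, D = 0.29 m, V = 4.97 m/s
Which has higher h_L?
h_L(A) = 2.088 m, h_L(B) = 6.208 m. Answer: B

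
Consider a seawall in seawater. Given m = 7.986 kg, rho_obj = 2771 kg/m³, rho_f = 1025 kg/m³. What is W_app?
Formula: W_{app} = mg\left(1 - \frac{\rho_f}{\rho_{obj}}\right)
W_app = 7.986·9.81·(1 − 1025/2771) = 49.36 N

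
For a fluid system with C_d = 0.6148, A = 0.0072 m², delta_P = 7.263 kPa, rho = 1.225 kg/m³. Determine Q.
Formula: Q = C_d A \sqrt{\frac{2 \Delta P}{\rho}}
Q = 0.6148·0.0072·√(2·(7.263·1000)/1.225)·1000 = 482 L/s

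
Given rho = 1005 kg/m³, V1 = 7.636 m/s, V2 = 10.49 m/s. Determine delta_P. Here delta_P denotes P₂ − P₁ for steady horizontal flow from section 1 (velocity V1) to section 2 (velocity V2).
Formula: \Delta P = \frac{1}{2} \rho (V_1^2 - V_2^2)
delta_P = 0.5·1005·(7.636² − 10.49²)/1000 = -26 kPa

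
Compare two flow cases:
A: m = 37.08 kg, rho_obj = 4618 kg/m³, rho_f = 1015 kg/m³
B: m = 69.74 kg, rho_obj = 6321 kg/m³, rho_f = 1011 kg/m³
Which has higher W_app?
W_app(A) = 283.8 N, W_app(B) = 574.7 N. Answer: B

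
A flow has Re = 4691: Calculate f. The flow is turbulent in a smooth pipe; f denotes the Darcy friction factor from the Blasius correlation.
Formula: f = \frac{0.316}{Re^{0.25}}
f = 0.316/4691^0.25 = 0.03818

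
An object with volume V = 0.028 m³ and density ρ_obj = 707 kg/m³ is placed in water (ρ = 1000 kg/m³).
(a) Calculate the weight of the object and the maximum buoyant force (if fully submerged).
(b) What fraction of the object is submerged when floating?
(a) W=rho_obj*g*V=707*9.81*0.028=194.2 N; F_B(max)=rho*g*V=1000*9.81*0.028=274.7 N
(b) Floating fraction=rho_obj/rho=707/1000=0.707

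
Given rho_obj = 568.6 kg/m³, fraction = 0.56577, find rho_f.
Formula: f_{sub} = \frac{\rho_{obj}}{\rho_f}
Substituting knowns: 0.56577 = 568.6/rho_f
Solving for rho_f: rho_f = 568.6/0.56577 = 1005 kg/m³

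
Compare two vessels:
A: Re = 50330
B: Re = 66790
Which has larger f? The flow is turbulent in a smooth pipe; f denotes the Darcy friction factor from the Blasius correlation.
f(A) = 0.0211, f(B) = 0.01966. Answer: A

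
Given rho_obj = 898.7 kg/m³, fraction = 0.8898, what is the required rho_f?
Formula: f_{sub} = \frac{\rho_{obj}}{\rho_f}
Substituting knowns: 0.8898 = 898.7/rho_f
Solving for rho_f: rho_f = 898.7/0.8898 = 1010 kg/m³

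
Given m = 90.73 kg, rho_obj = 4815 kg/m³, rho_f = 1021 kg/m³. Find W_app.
Formula: W_{app} = mg\left(1 - \frac{\rho_f}{\rho_{obj}}\right)
W_app = 90.73·9.81·(1 − 1021/4815) = 701.3 N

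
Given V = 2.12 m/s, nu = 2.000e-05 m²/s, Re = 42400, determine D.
Formula: Re = \frac{V D}{\nu}
Substituting knowns: 42400 = 2.12·D/2.000e-05
Solving for D: D = 42400·2.000e-05/2.12 = 0.4 m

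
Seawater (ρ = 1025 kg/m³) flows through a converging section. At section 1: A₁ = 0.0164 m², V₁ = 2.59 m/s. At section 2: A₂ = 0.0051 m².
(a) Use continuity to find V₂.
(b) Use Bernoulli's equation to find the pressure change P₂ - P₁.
(a) Continuity: A₁V₁=A₂V₂ -> V₂=A₁V₁/A₂=0.0164*2.59/0.0051=8.33 m/s
(b) Bernoulli: P₂-P₁=0.5*rho*(V₁^2-V₂^2)/1000=0.5*1025*(2.59^2-8.33^2)/1000=-32.12 kPa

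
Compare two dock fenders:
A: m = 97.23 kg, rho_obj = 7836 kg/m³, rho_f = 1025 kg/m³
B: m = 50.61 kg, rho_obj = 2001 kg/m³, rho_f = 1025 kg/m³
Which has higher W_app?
W_app(A) = 829.1 N, W_app(B) = 242.2 N. Answer: A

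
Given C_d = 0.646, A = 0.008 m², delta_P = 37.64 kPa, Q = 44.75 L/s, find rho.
Formula: Q = C_d A \sqrt{\frac{2 \Delta P}{\rho}}
Substituting knowns: 44.75 = 0.646·0.008·√(2·(37.64·1000)/rho)·1000
Solving for rho: rho = 2·(37.64·1000)/((44.75/1000)/(0.646·0.008))² = 1004 kg/m³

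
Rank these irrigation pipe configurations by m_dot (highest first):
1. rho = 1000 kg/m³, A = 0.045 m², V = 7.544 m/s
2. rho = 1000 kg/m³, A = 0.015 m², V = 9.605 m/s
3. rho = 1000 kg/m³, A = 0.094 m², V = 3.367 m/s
Case 1: m_dot = 339.5 kg/s
Case 2: m_dot = 144.1 kg/s
Case 3: m_dot = 316.5 kg/s
Ranking (highest first): 1, 3, 2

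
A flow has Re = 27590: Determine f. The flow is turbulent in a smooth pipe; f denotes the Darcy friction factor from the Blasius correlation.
Formula: f = \frac{0.316}{Re^{0.25}}
f = 0.316/27590^0.25 = 0.02452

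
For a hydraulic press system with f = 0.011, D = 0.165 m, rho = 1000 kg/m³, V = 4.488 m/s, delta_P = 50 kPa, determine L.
Formula: \Delta P = f \frac{L}{D} \frac{\rho V^2}{2}
Substituting knowns: 50 = 0.011·(L/0.165)·0.5·1000·4.488²/1000
Solving for L: L = (50·1000)·0.165/(0.011·0.5·1000·4.488²) = 74.47 m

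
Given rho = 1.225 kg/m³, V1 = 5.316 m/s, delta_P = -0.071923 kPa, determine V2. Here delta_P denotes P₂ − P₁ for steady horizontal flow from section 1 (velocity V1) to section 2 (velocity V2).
Formula: \Delta P = \frac{1}{2} \rho (V_1^2 - V_2^2)
Substituting knowns: -0.071923 = 0.5·1.225·(5.316² − V2²)/1000
Solving for V2: V2 = √(5.316² − 2·(-0.071923·1000)/1.225) = 12.07 m/s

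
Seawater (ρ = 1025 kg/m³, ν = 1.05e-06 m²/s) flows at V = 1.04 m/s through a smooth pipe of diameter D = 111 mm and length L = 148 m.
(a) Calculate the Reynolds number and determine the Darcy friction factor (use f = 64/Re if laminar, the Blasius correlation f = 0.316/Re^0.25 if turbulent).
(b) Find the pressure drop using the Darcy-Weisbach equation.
(a) Re = V·D/ν = 1.04·0.111/1.05e-06 = 109940 → turbulent (Re > 4000); f = 0.316/Re^0.25 = 0.316/109940^0.25 = 0.017354 (Blasius is strictly valid for Re ≲ 1e5; used here as the smooth-pipe estimate the problem specifies)
(b) Darcy-Weisbach: ΔP = f·(L/D)·½ρV²/1000 = 0.017354·(148/0.111)·½·1025·1.04²/1000 = 12.83 kPa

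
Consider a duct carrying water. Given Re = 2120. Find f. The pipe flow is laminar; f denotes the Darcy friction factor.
Formula: f = \frac{64}{Re}
f = 64/2120 = 0.03019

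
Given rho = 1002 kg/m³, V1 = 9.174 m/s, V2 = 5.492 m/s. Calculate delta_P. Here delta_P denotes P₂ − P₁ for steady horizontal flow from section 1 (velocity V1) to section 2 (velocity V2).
Formula: \Delta P = \frac{1}{2} \rho (V_1^2 - V_2^2)
delta_P = 0.5·1002·(9.174² − 5.492²)/1000 = 27.05 kPa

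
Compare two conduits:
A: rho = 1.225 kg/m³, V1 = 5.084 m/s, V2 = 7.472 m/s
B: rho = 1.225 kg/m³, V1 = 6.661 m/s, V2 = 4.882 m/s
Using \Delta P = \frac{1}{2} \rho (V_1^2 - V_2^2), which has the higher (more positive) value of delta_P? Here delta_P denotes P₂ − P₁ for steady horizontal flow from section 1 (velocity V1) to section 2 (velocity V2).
delta_P(A) = -0.01837 kPa, delta_P(B) = 0.01258 kPa. Answer: B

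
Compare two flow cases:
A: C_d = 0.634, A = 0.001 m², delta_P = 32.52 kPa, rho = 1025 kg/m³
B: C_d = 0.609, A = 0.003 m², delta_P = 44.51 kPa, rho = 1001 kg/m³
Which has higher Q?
Q(A) = 5.05 L/s, Q(B) = 17.23 L/s. Answer: B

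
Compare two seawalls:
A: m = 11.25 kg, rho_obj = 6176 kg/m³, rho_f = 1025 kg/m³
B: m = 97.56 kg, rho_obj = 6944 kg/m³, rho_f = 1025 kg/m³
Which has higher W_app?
W_app(A) = 92.05 N, W_app(B) = 815.8 N. Answer: B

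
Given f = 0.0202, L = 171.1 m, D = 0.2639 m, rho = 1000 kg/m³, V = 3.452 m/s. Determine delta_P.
Formula: \Delta P = f \frac{L}{D} \frac{\rho V^2}{2}
delta_P = 0.0202·(171.1/0.2639)·0.5·1000·3.452²/1000 = 78.03 kPa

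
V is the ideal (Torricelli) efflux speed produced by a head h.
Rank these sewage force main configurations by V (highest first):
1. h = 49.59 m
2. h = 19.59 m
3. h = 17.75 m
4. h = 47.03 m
Case 1: V = 31.19 m/s
Case 2: V = 19.6 m/s
Case 3: V = 18.66 m/s
Case 4: V = 30.38 m/s
Ranking (highest first): 1, 4, 2, 3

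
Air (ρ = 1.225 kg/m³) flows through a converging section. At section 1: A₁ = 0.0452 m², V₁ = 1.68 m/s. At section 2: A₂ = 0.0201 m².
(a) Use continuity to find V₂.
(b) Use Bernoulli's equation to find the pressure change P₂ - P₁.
(a) Continuity: A₁V₁=A₂V₂ -> V₂=A₁V₁/A₂=0.0452*1.68/0.0201=3.78 m/s
(b) Bernoulli: P₂-P₁=0.5*rho*(V₁^2-V₂^2)/1000=0.5*1.225*(1.68^2-3.78^2)/1000=-0.007023 kPa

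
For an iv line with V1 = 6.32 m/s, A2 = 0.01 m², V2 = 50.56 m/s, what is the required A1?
Formula: V_2 = \frac{A_1 V_1}{A_2}
Substituting knowns: 50.56 = A1·6.32/0.01
Solving for A1: A1 = 50.56·0.01/6.32 = 0.08 m²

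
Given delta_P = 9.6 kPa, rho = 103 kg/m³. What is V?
Formula: V = \sqrt{\frac{2 \Delta P}{\rho}}
V = √(2·(9.6·1000)/103) = 13.65 m/s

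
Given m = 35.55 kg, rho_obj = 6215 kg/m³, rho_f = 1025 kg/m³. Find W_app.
Formula: W_{app} = mg\left(1 - \frac{\rho_f}{\rho_{obj}}\right)
W_app = 35.55·9.81·(1 − 1025/6215) = 291.2 N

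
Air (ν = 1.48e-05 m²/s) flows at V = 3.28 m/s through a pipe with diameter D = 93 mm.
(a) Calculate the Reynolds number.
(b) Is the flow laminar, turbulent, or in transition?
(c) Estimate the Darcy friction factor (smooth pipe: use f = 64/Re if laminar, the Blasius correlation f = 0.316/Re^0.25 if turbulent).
(a) Re = V·D/ν = 3.28·0.093/1.48e-05 = 20611
(b) Flow regime: turbulent (Re > 4000)
(c) Friction factor: f = 0.316/Re^0.25 = 0.316/20611^0.25 = 0.02637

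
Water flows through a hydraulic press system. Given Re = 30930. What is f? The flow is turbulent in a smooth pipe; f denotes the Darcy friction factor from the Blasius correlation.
Formula: f = \frac{0.316}{Re^{0.25}}
f = 0.316/30930^0.25 = 0.02383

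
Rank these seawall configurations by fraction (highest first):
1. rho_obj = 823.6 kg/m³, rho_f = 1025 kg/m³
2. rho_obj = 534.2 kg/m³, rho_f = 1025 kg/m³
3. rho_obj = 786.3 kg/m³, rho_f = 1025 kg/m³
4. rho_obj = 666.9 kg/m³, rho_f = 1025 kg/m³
Case 1: fraction = 0.8035
Case 2: fraction = 0.5212
Case 3: fraction = 0.7671
Case 4: fraction = 0.6506
Ranking (highest first): 1, 3, 4, 2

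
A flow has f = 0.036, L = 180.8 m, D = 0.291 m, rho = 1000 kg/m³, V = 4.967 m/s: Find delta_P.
Formula: \Delta P = f \frac{L}{D} \frac{\rho V^2}{2}
delta_P = 0.036·(180.8/0.291)·0.5·1000·4.967²/1000 = 275.9 kPa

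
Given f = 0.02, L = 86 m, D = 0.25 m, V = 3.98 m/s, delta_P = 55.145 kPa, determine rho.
Formula: \Delta P = f \frac{L}{D} \frac{\rho V^2}{2}
Substituting knowns: 55.145 = 0.02·(86/0.25)·0.5·rho·3.98²/1000
Solving for rho: rho = (55.145·1000)/(0.02·(86/0.25)·0.5·3.98²) = 1012 kg/m³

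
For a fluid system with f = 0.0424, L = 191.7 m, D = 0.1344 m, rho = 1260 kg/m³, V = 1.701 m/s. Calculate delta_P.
Formula: \Delta P = f \frac{L}{D} \frac{\rho V^2}{2}
delta_P = 0.0424·(191.7/0.1344)·0.5·1260·1.701²/1000 = 110.2 kPa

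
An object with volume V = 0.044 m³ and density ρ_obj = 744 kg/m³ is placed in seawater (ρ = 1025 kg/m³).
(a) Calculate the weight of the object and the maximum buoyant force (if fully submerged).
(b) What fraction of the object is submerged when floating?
(a) W=rho_obj*g*V=744*9.81*0.044=321.1 N; F_B(max)=rho*g*V=1025*9.81*0.044=442.4 N
(b) Floating fraction=rho_obj/rho=744/1025=0.726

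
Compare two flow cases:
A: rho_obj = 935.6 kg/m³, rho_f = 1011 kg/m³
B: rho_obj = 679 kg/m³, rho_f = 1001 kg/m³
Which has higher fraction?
fraction(A) = 0.9254, fraction(B) = 0.6783. Answer: A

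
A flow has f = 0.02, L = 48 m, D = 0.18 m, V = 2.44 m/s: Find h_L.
Formula: h_L = f \frac{L}{D} \frac{V^2}{2g}
h_L = 0.02·(48/0.18)·2.44²/(2·9.81) = 1.618 m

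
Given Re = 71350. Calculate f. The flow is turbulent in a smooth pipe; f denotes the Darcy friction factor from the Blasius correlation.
Formula: f = \frac{0.316}{Re^{0.25}}
f = 0.316/71350^0.25 = 0.01933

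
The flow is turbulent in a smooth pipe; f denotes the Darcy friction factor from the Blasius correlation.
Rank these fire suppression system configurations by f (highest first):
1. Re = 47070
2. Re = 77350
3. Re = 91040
Case 1: f = 0.02145
Case 2: f = 0.01895
Case 3: f = 0.01819
Ranking (highest first): 1, 2, 3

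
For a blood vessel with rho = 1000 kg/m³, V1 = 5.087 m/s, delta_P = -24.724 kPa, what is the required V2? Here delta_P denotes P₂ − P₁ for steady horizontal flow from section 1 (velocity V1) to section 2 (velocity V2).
Formula: \Delta P = \frac{1}{2} \rho (V_1^2 - V_2^2)
Substituting knowns: -24.724 = 0.5·1000·(5.087² − V2²)/1000
Solving for V2: V2 = √(5.087² − 2·(-24.724·1000)/1000) = 8.679 m/s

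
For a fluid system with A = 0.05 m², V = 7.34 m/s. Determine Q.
Formula: Q = A V
Q = 0.05·7.34·1000 = 367 L/s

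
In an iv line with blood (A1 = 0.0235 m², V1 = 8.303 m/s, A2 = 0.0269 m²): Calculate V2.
Formula: V_2 = \frac{A_1 V_1}{A_2}
V2 = 0.0235·8.303/0.0269 = 7.254 m/s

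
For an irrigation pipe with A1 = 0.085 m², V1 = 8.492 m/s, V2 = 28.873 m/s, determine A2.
Formula: V_2 = \frac{A_1 V_1}{A_2}
Substituting knowns: 28.873 = 0.085·8.492/A2
Solving for A2: A2 = 0.085·8.492/28.873 = 0.025 m²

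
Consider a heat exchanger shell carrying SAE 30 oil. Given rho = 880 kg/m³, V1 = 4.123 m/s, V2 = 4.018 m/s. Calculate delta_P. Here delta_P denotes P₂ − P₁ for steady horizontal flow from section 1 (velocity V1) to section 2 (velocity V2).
Formula: \Delta P = \frac{1}{2} \rho (V_1^2 - V_2^2)
delta_P = 0.5·880·(4.123² − 4.018²)/1000 = 0.3761 kPa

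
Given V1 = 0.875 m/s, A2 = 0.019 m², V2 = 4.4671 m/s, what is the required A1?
Formula: V_2 = \frac{A_1 V_1}{A_2}
Substituting knowns: 4.4671 = A1·0.875/0.019
Solving for A1: A1 = 4.4671·0.019/0.875 = 0.097 m²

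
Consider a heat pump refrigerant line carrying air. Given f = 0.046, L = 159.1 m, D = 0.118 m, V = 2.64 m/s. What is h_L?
Formula: h_L = f \frac{L}{D} \frac{V^2}{2g}
h_L = 0.046·(159.1/0.118)·2.64²/(2·9.81) = 22.03 m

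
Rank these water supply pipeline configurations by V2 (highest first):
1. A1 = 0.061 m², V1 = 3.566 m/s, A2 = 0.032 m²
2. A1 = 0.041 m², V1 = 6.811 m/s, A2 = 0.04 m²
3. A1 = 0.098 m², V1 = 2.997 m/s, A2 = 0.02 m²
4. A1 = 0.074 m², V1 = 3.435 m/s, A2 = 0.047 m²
Case 1: V2 = 6.798 m/s
Case 2: V2 = 6.981 m/s
Case 3: V2 = 14.69 m/s
Case 4: V2 = 5.408 m/s
Ranking (highest first): 3, 2, 1, 4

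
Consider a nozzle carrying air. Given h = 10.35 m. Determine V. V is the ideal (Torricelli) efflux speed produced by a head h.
Formula: V = \sqrt{2 g h}
V = √(2·9.81·10.35) = 14.25 m/s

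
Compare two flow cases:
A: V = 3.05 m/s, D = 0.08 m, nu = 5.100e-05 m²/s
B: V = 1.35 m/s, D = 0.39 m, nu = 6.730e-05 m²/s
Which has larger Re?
Re(A) = 4784, Re(B) = 7823. Answer: B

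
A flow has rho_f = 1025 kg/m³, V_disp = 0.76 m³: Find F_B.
Formula: F_B = \rho_f g V_{disp}
F_B = 1025·9.81·0.76 = 7642 N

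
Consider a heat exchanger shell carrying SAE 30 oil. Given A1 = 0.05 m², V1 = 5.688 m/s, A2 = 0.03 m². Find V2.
Formula: V_2 = \frac{A_1 V_1}{A_2}
V2 = 0.05·5.688/0.03 = 9.48 m/s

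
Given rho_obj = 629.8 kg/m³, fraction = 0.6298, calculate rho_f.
Formula: f_{sub} = \frac{\rho_{obj}}{\rho_f}
Substituting knowns: 0.6298 = 629.8/rho_f
Solving for rho_f: rho_f = 629.8/0.6298 = 1000 kg/m³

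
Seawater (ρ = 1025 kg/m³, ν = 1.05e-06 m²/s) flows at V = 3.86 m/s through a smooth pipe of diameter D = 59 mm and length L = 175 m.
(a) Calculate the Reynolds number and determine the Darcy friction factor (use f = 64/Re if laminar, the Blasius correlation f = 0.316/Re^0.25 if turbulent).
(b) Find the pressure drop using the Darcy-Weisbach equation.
(a) Re = V·D/ν = 3.86·0.059/1.05e-06 = 216900 → turbulent (Re > 4000); f = 0.316/Re^0.25 = 0.316/216900^0.25 = 0.014643 (Blasius is strictly valid for Re ≲ 1e5; used here as the smooth-pipe estimate the problem specifies)
(b) Darcy-Weisbach: ΔP = f·(L/D)·½ρV²/1000 = 0.014643·(175/0.059)·½·1025·3.86²/1000 = 331.7 kPa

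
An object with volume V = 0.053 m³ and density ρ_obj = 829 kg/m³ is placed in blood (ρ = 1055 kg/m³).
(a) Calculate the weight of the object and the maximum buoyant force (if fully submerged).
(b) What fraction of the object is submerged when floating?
(a) W=rho_obj*g*V=829*9.81*0.053=431.0 N; F_B(max)=rho*g*V=1055*9.81*0.053=548.5 N
(b) Floating fraction=rho_obj/rho=829/1055=0.786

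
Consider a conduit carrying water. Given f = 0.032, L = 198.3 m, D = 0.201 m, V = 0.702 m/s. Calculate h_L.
Formula: h_L = f \frac{L}{D} \frac{V^2}{2g}
h_L = 0.032·(198.3/0.201)·0.702²/(2·9.81) = 0.793 m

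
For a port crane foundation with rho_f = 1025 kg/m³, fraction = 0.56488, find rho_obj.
Formula: f_{sub} = \frac{\rho_{obj}}{\rho_f}
Substituting knowns: 0.56488 = rho_obj/1025
Solving for rho_obj: rho_obj = 0.56488·1025 = 579 kg/m³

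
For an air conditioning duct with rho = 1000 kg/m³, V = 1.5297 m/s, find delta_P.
Formula: V = \sqrt{\frac{2 \Delta P}{\rho}}
Substituting knowns: 1.5297 = √(2·(delta_P·1000)/1000)
Solving for delta_P: delta_P = 1.5297²·1000/2/1000 = 1.17 kPa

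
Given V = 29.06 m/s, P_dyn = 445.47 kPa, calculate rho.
Formula: P_{dyn} = \frac{1}{2} \rho V^2
Substituting knowns: 445.47 = 0.5·rho·29.06²/1000
Solving for rho: rho = 2·(445.47·1000)/29.06² = 1055 kg/m³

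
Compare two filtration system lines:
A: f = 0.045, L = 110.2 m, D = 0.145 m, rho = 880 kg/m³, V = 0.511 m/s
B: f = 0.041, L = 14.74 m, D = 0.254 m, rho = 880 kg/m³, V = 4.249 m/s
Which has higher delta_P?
delta_P(A) = 3.929 kPa, delta_P(B) = 18.9 kPa. Answer: B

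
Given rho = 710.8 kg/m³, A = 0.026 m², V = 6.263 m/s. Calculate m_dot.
Formula: \dot{m} = \rho A V
m_dot = 710.8·0.026·6.263 = 115.7 kg/s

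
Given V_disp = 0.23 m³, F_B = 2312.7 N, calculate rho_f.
Formula: F_B = \rho_f g V_{disp}
Substituting knowns: 2312.7 = rho_f·9.81·0.23
Solving for rho_f: rho_f = 2312.7/(9.81·0.23) = 1025 kg/m³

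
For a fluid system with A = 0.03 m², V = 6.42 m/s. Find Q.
Formula: Q = A V
Q = 0.03·6.42·1000 = 192.6 L/s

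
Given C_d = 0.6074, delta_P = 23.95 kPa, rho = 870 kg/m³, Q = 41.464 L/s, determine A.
Formula: Q = C_d A \sqrt{\frac{2 \Delta P}{\rho}}
Substituting knowns: 41.464 = 0.6074·A·√(2·(23.95·1000)/870)·1000
Solving for A: A = (41.464/1000)/(0.6074·√(2·(23.95·1000)/870)) = 0.0092 m²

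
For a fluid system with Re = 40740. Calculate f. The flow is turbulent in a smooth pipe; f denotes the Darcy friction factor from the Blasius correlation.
Formula: f = \frac{0.316}{Re^{0.25}}
f = 0.316/40740^0.25 = 0.02224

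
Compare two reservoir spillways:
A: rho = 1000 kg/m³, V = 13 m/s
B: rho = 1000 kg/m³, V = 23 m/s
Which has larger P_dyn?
P_dyn(A) = 84.5 kPa, P_dyn(B) = 264.5 kPa. Answer: B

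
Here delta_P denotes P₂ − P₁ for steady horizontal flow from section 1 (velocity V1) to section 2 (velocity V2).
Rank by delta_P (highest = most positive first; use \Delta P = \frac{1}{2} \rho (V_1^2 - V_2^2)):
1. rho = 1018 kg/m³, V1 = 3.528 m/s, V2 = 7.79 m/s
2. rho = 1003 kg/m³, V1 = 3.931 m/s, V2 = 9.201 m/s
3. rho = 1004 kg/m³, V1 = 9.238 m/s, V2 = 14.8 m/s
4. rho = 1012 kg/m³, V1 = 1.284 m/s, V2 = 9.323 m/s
Case 1: delta_P = -24.55 kPa
Case 2: delta_P = -34.71 kPa
Case 3: delta_P = -67.12 kPa
Case 4: delta_P = -43.15 kPa
Ranking (highest first): 1, 2, 4, 3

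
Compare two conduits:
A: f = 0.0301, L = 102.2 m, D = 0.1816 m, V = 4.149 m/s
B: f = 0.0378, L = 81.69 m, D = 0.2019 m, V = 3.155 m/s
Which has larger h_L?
h_L(A) = 14.86 m, h_L(B) = 7.759 m. Answer: A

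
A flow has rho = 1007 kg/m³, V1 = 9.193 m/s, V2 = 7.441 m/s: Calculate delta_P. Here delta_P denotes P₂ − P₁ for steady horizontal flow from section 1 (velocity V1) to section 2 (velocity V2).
Formula: \Delta P = \frac{1}{2} \rho (V_1^2 - V_2^2)
delta_P = 0.5·1007·(9.193² − 7.441²)/1000 = 14.67 kPa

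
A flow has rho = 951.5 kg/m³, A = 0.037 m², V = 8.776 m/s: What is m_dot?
Formula: \dot{m} = \rho A V
m_dot = 951.5·0.037·8.776 = 309 kg/s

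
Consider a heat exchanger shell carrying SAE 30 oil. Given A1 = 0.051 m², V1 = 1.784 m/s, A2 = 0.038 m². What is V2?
Formula: V_2 = \frac{A_1 V_1}{A_2}
V2 = 0.051·1.784/0.038 = 2.394 m/s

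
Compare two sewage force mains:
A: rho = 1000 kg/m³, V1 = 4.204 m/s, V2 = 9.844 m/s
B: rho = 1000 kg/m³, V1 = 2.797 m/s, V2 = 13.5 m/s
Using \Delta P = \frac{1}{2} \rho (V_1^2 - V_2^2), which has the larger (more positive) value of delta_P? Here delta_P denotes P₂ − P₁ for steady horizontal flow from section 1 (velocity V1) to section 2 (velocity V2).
delta_P(A) = -39.62 kPa, delta_P(B) = -87.21 kPa. Answer: A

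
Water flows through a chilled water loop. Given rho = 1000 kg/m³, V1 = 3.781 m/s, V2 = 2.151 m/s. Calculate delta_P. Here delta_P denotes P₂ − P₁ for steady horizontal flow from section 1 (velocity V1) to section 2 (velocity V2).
Formula: \Delta P = \frac{1}{2} \rho (V_1^2 - V_2^2)
delta_P = 0.5·1000·(3.781² − 2.151²)/1000 = 4.835 kPa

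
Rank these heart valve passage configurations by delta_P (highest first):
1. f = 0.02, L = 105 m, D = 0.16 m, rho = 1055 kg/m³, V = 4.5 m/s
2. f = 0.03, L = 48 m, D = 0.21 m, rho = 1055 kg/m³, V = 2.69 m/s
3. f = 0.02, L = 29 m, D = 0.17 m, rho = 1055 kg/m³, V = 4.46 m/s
Case 1: delta_P = 140.2 kPa
Case 2: delta_P = 26.17 kPa
Case 3: delta_P = 35.8 kPa
Ranking (highest first): 1, 3, 2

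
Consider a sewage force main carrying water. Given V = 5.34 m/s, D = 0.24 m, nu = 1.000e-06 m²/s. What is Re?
Formula: Re = \frac{V D}{\nu}
Re = 5.34·0.24/1.000e-06 = 1.282e+06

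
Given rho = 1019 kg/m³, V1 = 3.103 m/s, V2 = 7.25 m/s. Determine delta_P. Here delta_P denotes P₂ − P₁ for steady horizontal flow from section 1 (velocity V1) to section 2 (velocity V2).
Formula: \Delta P = \frac{1}{2} \rho (V_1^2 - V_2^2)
delta_P = 0.5·1019·(3.103² − 7.25²)/1000 = -21.87 kPa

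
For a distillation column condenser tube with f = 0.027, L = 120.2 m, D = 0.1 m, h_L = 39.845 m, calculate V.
Formula: h_L = f \frac{L}{D} \frac{V^2}{2g}
Substituting knowns: 39.845 = 0.027·(120.2/0.1)·V²/(2·9.81)
Solving for V: V = √(39.845·2·9.81/(0.027·(120.2/0.1))) = 4.908 m/s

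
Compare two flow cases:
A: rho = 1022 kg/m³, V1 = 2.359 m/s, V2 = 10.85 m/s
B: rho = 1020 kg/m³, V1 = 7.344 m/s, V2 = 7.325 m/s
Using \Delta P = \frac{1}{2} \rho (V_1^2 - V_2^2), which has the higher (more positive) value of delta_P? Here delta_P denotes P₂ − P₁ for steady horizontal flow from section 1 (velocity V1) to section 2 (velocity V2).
delta_P(A) = -57.31 kPa, delta_P(B) = 0.1421 kPa. Answer: B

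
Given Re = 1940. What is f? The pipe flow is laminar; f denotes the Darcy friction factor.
Formula: f = \frac{64}{Re}
f = 64/1940 = 0.03299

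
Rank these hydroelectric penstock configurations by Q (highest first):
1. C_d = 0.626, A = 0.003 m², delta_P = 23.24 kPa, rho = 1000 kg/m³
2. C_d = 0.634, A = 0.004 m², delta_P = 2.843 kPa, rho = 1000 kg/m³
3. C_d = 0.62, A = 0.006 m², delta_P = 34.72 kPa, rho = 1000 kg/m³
Case 1: Q = 12.8 L/s
Case 2: Q = 6.047 L/s
Case 3: Q = 31 L/s
Ranking (highest first): 3, 1, 2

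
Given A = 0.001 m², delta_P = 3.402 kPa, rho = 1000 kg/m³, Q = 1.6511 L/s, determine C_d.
Formula: Q = C_d A \sqrt{\frac{2 \Delta P}{\rho}}
Substituting knowns: 1.6511 = C_d·0.001·√(2·(3.402·1000)/1000)·1000
Solving for C_d: C_d = (1.6511/1000)/(0.001·√(2·(3.402·1000)/1000)) = 0.633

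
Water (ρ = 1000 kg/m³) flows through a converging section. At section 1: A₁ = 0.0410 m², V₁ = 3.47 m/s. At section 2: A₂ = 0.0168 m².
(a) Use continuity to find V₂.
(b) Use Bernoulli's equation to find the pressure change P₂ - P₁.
(a) Continuity: A₁V₁=A₂V₂ -> V₂=A₁V₁/A₂=0.0410*3.47/0.0168=8.47 m/s
(b) Bernoulli: P₂-P₁=0.5*rho*(V₁^2-V₂^2)/1000=0.5*1000*(3.47^2-8.47^2)/1000=-29.85 kPa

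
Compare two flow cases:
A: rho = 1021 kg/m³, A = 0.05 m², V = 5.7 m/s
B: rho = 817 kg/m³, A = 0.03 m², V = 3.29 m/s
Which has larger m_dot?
m_dot(A) = 291 kg/s, m_dot(B) = 80.64 kg/s. Answer: A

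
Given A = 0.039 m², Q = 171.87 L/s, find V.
Formula: Q = A V
Substituting knowns: 171.87 = 0.039·V·1000
Solving for V: V = (171.87/1000)/0.039 = 4.407 m/s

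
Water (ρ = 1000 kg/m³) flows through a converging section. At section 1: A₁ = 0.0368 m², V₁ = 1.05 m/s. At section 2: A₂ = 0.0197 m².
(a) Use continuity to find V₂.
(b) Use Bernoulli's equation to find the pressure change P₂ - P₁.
(a) Continuity: A₁V₁=A₂V₂ -> V₂=A₁V₁/A₂=0.0368*1.05/0.0197=1.96 m/s
(b) Bernoulli: P₂-P₁=0.5*rho*(V₁^2-V₂^2)/1000=0.5*1000*(1.05^2-1.96^2)/1000=-1.37 kPa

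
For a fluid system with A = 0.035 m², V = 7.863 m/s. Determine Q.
Formula: Q = A V
Q = 0.035·7.863·1000 = 275.2 L/s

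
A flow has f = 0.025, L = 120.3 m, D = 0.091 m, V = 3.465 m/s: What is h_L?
Formula: h_L = f \frac{L}{D} \frac{V^2}{2g}
h_L = 0.025·(120.3/0.091)·3.465²/(2·9.81) = 20.22 m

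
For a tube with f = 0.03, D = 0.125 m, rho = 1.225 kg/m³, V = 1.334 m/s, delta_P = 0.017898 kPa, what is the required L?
Formula: \Delta P = f \frac{L}{D} \frac{\rho V^2}{2}
Substituting knowns: 0.017898 = 0.03·(L/0.125)·0.5·1.225·1.334²/1000
Solving for L: L = (0.017898·1000)·0.125/(0.03·0.5·1.225·1.334²) = 68.42 m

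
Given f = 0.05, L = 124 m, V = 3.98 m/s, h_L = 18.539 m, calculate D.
Formula: h_L = f \frac{L}{D} \frac{V^2}{2g}
Substituting knowns: 18.539 = 0.05·(124/D)·3.98²/(2·9.81)
Solving for D: D = 0.05·124·3.98²/(2·9.81·18.539) = 0.27 m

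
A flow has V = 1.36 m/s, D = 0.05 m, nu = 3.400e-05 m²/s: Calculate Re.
Formula: Re = \frac{V D}{\nu}
Re = 1.36·0.05/3.400e-05 = 2000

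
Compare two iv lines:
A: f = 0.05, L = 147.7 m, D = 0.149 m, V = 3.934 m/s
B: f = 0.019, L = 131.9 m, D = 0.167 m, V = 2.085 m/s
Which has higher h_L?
h_L(A) = 39.1 m, h_L(B) = 3.325 m. Answer: A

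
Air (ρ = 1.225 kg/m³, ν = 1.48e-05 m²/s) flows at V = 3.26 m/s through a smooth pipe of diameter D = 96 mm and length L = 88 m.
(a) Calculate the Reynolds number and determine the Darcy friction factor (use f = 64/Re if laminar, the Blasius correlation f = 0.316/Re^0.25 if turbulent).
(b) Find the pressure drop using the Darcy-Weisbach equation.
(a) Re = V·D/ν = 3.26·0.096/1.48e-05 = 21146 → turbulent (Re > 4000); f = 0.316/Re^0.25 = 0.316/21146^0.25 = 0.026205
(b) Darcy-Weisbach: ΔP = f·(L/D)·½ρV²/1000 = 0.026205·(88/0.096)·½·1.225·3.26²/1000 = 0.1564 kPa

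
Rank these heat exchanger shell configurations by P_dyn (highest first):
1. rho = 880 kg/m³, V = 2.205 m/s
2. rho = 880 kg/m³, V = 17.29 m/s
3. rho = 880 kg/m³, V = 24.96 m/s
Case 1: P_dyn = 2.139 kPa
Case 2: P_dyn = 131.5 kPa
Case 3: P_dyn = 274.1 kPa
Ranking (highest first): 3, 2, 1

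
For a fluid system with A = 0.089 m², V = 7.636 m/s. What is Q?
Formula: Q = A V
Q = 0.089·7.636·1000 = 679.6 L/s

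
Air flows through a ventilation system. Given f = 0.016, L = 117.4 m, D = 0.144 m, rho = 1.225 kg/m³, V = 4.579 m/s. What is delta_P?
Formula: \Delta P = f \frac{L}{D} \frac{\rho V^2}{2}
delta_P = 0.016·(117.4/0.144)·0.5·1.225·4.579²/1000 = 0.1675 kPa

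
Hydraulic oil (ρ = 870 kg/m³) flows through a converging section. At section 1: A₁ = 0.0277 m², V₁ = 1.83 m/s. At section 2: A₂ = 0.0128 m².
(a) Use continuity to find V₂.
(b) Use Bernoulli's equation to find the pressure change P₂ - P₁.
(a) Continuity: A₁V₁=A₂V₂ -> V₂=A₁V₁/A₂=0.0277*1.83/0.0128=3.96 m/s
(b) Bernoulli: P₂-P₁=0.5*rho*(V₁^2-V₂^2)/1000=0.5*870*(1.83^2-3.96^2)/1000=-5.365 kPa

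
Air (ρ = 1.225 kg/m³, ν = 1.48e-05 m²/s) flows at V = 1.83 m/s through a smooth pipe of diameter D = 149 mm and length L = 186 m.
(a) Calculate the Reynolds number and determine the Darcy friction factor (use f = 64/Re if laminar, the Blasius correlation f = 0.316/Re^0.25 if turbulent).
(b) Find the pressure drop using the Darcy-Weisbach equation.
(a) Re = V·D/ν = 1.83·0.149/1.48e-05 = 18424 → turbulent (Re > 4000); f = 0.316/Re^0.25 = 0.316/18424^0.25 = 0.027123
(b) Darcy-Weisbach: ΔP = f·(L/D)·½ρV²/1000 = 0.027123·(186/0.149)·½·1.225·1.83²/1000 = 0.06945 kPa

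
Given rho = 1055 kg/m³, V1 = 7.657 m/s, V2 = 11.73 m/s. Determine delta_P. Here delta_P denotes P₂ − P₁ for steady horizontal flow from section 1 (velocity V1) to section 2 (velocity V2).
Formula: \Delta P = \frac{1}{2} \rho (V_1^2 - V_2^2)
delta_P = 0.5·1055·(7.657² − 11.73²)/1000 = -41.65 kPa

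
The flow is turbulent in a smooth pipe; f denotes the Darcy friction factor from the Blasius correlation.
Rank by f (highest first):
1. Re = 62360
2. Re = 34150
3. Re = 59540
Case 1: f = 0.02
Case 2: f = 0.02325
Case 3: f = 0.02023
Ranking (highest first): 2, 3, 1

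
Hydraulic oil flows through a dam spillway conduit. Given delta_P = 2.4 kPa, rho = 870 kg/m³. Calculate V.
Formula: V = \sqrt{\frac{2 \Delta P}{\rho}}
V = √(2·(2.4·1000)/870) = 2.349 m/s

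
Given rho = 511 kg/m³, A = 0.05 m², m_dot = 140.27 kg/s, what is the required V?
Formula: \dot{m} = \rho A V
Substituting knowns: 140.27 = 511·0.05·V
Solving for V: V = 140.27/(511·0.05) = 5.49 m/s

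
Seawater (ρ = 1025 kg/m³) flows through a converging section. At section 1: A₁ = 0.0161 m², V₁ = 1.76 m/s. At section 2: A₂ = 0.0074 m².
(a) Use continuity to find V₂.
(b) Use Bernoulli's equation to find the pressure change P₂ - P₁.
(a) Continuity: A₁V₁=A₂V₂ -> V₂=A₁V₁/A₂=0.0161*1.76/0.0074=3.83 m/s
(b) Bernoulli: P₂-P₁=0.5*rho*(V₁^2-V₂^2)/1000=0.5*1025*(1.76^2-3.83^2)/1000=-5.93 kPa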